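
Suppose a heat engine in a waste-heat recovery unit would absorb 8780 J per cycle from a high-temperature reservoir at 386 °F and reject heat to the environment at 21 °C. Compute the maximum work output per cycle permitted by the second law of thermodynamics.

W_max ≈ 3283 J

T_H = 386 °F → (386 − 32) × 5/9 = 196.67 °C = 469.82 K.
T_C = 21 °C → 21 + 273.15 = 294.15 K.
The upper bound on efficiency is η_max = 1 − T_C/T_H = 1 − 294.15/469.82 = 0.3739.
W_max = η_max · Q_H = 0.3739 × 8780 = 3283 J.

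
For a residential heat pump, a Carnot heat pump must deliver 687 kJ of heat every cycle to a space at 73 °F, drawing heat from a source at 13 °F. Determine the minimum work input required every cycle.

T_H = 73 °F → (73 − 32) × 5/9 = 22.78 °C = 295.93 K.
T_C = 13 °F → (13 − 32) × 5/9 = -10.56 °C = 262.59 K.
Reversible heating COP: COP_HP = T_H/(T_H − T_C) = 295.93/33.33 = 8.8778.
W = Q_H/COP_HP = 687/8.8778 = 77.38 kJ.

W_in ≈ 77.38 kJ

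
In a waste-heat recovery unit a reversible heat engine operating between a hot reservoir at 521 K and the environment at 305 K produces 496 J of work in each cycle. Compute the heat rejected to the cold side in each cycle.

Q_C ≈ 700.4 J

Since the cycle is reversible, η = 1 − T_C/T_H = 1 − 305.00/521.00 = 0.4146.
Since Q_C/Q_H = T_C/T_H and Q_H = W/η, Q_C = W·T_C/(T_H − T_C) = 496 × 305.00/216.00 = 700.4 J.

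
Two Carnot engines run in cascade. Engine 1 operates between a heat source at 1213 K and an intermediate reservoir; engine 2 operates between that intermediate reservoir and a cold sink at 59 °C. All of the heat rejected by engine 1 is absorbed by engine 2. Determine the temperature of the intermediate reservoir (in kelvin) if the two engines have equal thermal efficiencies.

T_C = 59 °C → 59 + 273.15 = 332.15 K.
Equal efficiencies require 1 − T_m/T_H = 1 − T_C/T_m, i.e. T_m/T_H = T_C/T_m, so T_m = √(T_H·T_C) = √(1213.00 × 332.15) = 634.7 K.

T_m ≈ 634.7 K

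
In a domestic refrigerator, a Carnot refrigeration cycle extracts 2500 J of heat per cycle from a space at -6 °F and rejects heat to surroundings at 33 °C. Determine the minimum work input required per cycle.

W_in ≈ 536.7 J

T_H = 33 °C → 33 + 273.15 = 306.15 K.
T_C = -6 °F → (-6 − 32) × 5/9 = -21.11 °C = 252.04 K.
COP_R = T_C/(T_H − T_C) = 252.04/54.11 = 4.6578.
W = Q_C/COP_R = 2500/4.6578 = 536.7 J.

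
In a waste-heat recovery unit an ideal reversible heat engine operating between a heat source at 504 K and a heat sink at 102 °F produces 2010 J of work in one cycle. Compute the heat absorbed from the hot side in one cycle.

Q_H ≈ 5280 J

T_C = 102 °F → (102 − 32) × 5/9 = 38.89 °C = 312.04 K.
Carnot efficiency: η = 1 − T_C/T_H = 1 − 312.04/504.00 = 0.3809.
Q_H = W/η = 2010/0.3809 = 5280 J.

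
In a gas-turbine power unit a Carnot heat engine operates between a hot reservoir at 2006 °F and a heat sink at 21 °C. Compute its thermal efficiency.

η ≈ 0.7853

T_H = 2006 °F → (2006 − 32) × 5/9 = 1096.67 °C = 1369.82 K.
T_C = 21 °C → 21 + 273.15 = 294.15 K.
η_rev = 1 − T_C/T_H = 1 − 294.15/1369.82 = 0.7853.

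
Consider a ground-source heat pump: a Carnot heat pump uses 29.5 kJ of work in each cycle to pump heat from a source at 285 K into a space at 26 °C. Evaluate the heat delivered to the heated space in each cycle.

T_H = 26 °C → 26 + 273.15 = 299.15 K.
Reversible heating COP: COP_HP = T_H/(T_H − T_C) = 299.15/14.15 = 21.1413.
Q_H = COP_HP · W = 21.1413 × 29.5 = 623.7 kJ.

Q_H ≈ 623.7 kJ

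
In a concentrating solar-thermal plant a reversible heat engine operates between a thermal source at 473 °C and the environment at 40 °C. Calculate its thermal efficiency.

T_H = 473 °C → 473 + 273.15 = 746.15 K.
T_C = 40 °C → 40 + 273.15 = 313.15 K.
For a reversible engine, η = 1 − T_C/T_H = 1 − 313.15/746.15 = 0.5803.

η ≈ 0.5803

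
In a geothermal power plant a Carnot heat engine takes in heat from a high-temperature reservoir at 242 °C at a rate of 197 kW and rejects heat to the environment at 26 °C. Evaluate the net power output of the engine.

Ẇ ≈ 82.6 kW

T_H = 242 °C → 242 + 273.15 = 515.15 K.
T_C = 26 °C → 26 + 273.15 = 299.15 K.
Carnot efficiency: η = 1 − T_C/T_H = 1 − 299.15/515.15 = 0.4193.
W = η·Q_H = 0.4193 × 197 = 82.6 kW.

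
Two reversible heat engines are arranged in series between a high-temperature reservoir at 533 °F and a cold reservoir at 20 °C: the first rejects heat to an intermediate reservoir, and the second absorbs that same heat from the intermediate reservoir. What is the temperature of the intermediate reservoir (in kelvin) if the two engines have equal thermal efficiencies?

T_H = 533 °F → (533 − 32) × 5/9 = 278.33 °C = 551.48 K.
T_C = 20 °C → 20 + 273.15 = 293.15 K.
Equal efficiencies require 1 − T_m/T_H = 1 − T_C/T_m, i.e. T_m/T_H = T_C/T_m, so T_m = √(T_H·T_C) = √(551.48 × 293.15) = 402.1 K.

T_m ≈ 402.1 K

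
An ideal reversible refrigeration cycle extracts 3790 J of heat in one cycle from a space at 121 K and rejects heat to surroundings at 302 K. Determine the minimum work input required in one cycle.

W_in ≈ 5670 J

The reversible coefficient of performance is COP_R = T_C/(T_H − T_C) = 121.00/181.00 = 0.6685.
W = Q_C/COP_R = 3790/0.6685 = 5670 J.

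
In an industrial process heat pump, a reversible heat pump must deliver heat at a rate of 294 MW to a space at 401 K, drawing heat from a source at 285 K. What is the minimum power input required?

Ẇ_in ≈ 85.0 MW

Reversible heating COP: COP_HP = T_H/(T_H − T_C) = 401.00/116.00 = 3.4569.
W = Q_H/COP_HP = 294/3.4569 = 85.0 MW.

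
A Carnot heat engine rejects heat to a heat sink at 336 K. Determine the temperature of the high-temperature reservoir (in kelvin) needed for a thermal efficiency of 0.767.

From η = 1 − T_C/T_H, solving for T_H gives T_H = T_C/(1 − η) = 336.00/(1 − 0.767) = 1440 K.

T_H ≈ 1440 K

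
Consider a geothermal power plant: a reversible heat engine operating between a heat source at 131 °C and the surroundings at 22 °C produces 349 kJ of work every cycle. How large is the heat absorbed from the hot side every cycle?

Q_H ≈ 1290 kJ

T_H = 131 °C → 131 + 273.15 = 404.15 K.
T_C = 22 °C → 22 + 273.15 = 295.15 K.
η_rev = 1 − T_C/T_H = 1 − 295.15/404.15 = 0.2697.
Q_H = W/η = 349/0.2697 = 1290 kJ.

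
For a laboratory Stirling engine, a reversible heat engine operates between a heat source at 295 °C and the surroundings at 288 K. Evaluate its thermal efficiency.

η ≈ 0.493

T_H = 295 °C → 295 + 273.15 = 568.15 K.
Since the cycle is reversible, η = 1 − T_C/T_H = 1 − 288.00/568.15 = 0.493.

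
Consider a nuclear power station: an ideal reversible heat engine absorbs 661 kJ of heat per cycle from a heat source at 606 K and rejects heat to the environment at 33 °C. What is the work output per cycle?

W ≈ 327.1 kJ

T_C = 33 °C → 33 + 273.15 = 306.15 K.
η_rev = 1 − T_C/T_H = 1 − 306.15/606.00 = 0.4948.
W = η·Q_H = 0.4948 × 661 = 327.1 kJ.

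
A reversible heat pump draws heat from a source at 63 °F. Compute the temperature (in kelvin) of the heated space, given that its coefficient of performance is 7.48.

T_H ≈ 335 K

T_C = 63 °F → (63 − 32) × 5/9 = 17.22 °C = 290.37 K.
COP_HP = T_H/(T_H − T_C) ⇒ T_H = T_C·COP_HP/(COP_HP − 1) = 290.37 × 7.48/(7.48 − 1) = 335 K.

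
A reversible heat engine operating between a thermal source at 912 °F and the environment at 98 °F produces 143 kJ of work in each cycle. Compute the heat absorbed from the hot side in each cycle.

Q_H ≈ 241.0 kJ

T_H = 912 °F → (912 − 32) × 5/9 = 488.89 °C = 762.04 K.
T_C = 98 °F → (98 − 32) × 5/9 = 36.67 °C = 309.82 K.
η_rev = 1 − T_C/T_H = 1 − 309.82/762.04 = 0.5934.
Q_H = W/η = 143/0.5934 = 241.0 kJ.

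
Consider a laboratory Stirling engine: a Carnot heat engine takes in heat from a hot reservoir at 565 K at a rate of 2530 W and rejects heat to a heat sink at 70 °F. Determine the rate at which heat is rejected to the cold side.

T_C = 70 °F → (70 − 32) × 5/9 = 21.11 °C = 294.26 K.
The Carnot efficiency is η = 1 − T_C/T_H = 1 − 294.26/565.00 = 0.4792.
For a reversible cycle Q_C/Q_H = T_C/T_H, so Q_C = 2530 × 294.26/565.00 = 1320 W.

Q̇_C ≈ 1320 W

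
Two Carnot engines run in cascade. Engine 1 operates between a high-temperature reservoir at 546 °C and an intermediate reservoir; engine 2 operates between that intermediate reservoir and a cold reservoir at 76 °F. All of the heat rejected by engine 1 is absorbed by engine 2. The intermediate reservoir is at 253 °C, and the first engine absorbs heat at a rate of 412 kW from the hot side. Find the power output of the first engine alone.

Ẇ₁ ≈ 147 kW

T_H = 546 °C → 546 + 273.15 = 819.15 K.
T_C = 76 °F → (76 − 32) × 5/9 = 24.44 °C = 297.59 K.
T_m = 253 °C → 253 + 273.15 = 526.15 K.
First-stage efficiency η₁ = 1 − T_m/T_H = 1 − 526.15/819.15 = 0.3577.
W₁ = η₁·Q_H = 0.3577 × 412 = 147 kW.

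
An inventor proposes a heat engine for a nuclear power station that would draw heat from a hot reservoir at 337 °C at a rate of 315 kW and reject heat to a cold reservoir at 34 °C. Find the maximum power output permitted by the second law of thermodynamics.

Ẇ_max ≈ 156 kW

T_H = 337 °C → 337 + 273.15 = 610.15 K.
T_C = 34 °C → 34 + 273.15 = 307.15 K.
No engine can exceed the Carnot limit: η_max = 1 − T_C/T_H = 1 − 307.15/610.15 = 0.4966.
W_max = η_max · Q_H = 0.4966 × 315 = 156 kW.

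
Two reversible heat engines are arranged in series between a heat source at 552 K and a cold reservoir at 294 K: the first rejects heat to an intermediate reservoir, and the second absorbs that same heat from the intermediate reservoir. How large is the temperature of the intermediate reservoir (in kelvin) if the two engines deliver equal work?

For reversible stages Q_m = Q_H·(T_m/T_H). Setting W₁ = Q_H(1 − T_m/T_H) equal to W₂ = Q_m(1 − T_C/T_m) = Q_H·(T_m − T_C)/T_H gives T_H − T_m = T_m − T_C, so T_m = (T_H + T_C)/2 = (552.00 + 294.00)/2 = 423 K.

T_m ≈ 423 K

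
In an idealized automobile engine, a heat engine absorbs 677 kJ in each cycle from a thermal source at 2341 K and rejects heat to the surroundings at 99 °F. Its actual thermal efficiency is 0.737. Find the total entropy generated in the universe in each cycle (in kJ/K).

ΔS_univ ≈ 0.284 kJ/K

T_C = 99 °F → (99 − 32) × 5/9 = 37.22 °C = 310.37 K.
W = η·Q_H = 0.737 × 677 = 498.9 kJ, so Q_C = Q_H − W = 178.1 kJ.
Reservoir entropy changes: ΔS_H = −Q_H/T_H = −677/2341.00 = -0.2892 kJ/K and ΔS_C = +Q_C/T_C = 178.1/310.37 = 0.5737 kJ/K.
ΔS_univ = −Q_H/T_H + Q_C/T_C = 0.284 kJ/K (> 0, since η = 0.737 < η_Carnot = 0.867).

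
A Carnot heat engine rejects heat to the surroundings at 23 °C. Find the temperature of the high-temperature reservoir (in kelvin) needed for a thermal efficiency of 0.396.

T_C = 23 °C → 23 + 273.15 = 296.15 K.
From η = 1 − T_C/T_H, solving for T_H gives T_H = T_C/(1 − η) = 296.15/(1 − 0.396) = 490 K.

T_H ≈ 490 K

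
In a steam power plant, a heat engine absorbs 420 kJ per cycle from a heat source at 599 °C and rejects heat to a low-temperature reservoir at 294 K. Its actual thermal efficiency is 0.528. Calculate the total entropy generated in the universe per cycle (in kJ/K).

ΔS_univ ≈ 0.1927 kJ/K

T_H = 599 °C → 599 + 273.15 = 872.15 K.
W = η·Q_H = 0.528 × 420 = 221.8 kJ, so Q_C = Q_H − W = 198.2 kJ.
Reservoir entropy changes: ΔS_H = −Q_H/T_H = −420/872.15 = -0.4816 kJ/K and ΔS_C = +Q_C/T_C = 198.2/294.00 = 0.6743 kJ/K.
ΔS_univ = −Q_H/T_H + Q_C/T_C = 0.1927 kJ/K (> 0, since η = 0.528 < η_Carnot = 0.663).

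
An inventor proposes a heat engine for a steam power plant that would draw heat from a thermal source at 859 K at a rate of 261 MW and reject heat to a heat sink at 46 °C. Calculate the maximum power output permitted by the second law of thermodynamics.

Ẇ_max ≈ 164.0 MW

T_C = 46 °C → 46 + 273.15 = 319.15 K.
The upper bound on efficiency is η_max = 1 − T_C/T_H = 1 − 319.15/859.00 = 0.6285.
W_max = η_max · Q_H = 0.6285 × 261 = 164.0 MW.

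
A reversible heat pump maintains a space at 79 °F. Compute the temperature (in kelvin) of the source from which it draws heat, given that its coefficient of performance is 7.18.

T_C ≈ 258 K

T_H = 79 °F → (79 − 32) × 5/9 = 26.11 °C = 299.26 K.
COP_HP = T_H/(T_H − T_C) ⇒ T_C = T_H·(COP_HP − 1)/COP_HP = 299.26 × (7.18 − 1)/7.18 = 258 K.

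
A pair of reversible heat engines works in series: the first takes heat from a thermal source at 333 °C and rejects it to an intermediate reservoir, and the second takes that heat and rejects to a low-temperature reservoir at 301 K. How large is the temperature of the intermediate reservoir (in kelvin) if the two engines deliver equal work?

T_m ≈ 454 K

T_H = 333 °C → 333 + 273.15 = 606.15 K.
For reversible stages Q_m = Q_H·(T_m/T_H). Setting W₁ = Q_H(1 − T_m/T_H) equal to W₂ = Q_m(1 − T_C/T_m) = Q_H·(T_m − T_C)/T_H gives T_H − T_m = T_m − T_C, so T_m = (T_H + T_C)/2 = (606.15 + 301.00)/2 = 454 K.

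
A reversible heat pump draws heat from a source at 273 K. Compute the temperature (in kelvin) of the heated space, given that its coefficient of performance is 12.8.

T_H ≈ 296.1 K

COP_HP = T_H/(T_H − T_C) ⇒ T_H = T_C·COP_HP/(COP_HP − 1) = 273.00 × 12.8/(12.8 − 1) = 296.1 K.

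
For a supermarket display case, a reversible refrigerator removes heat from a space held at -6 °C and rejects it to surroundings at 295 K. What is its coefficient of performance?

T_C = -6 °C → -6 + 273.15 = 267.15 K.
The reversible coefficient of performance is COP_R = T_C/(T_H − T_C) = 267.15/(295.00 − 267.15) = 9.592.

COP_R ≈ 9.592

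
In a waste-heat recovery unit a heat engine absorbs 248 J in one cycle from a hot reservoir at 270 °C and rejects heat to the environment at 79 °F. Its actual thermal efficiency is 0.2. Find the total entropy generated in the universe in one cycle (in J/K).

T_H = 270 °C → 270 + 273.15 = 543.15 K.
T_C = 79 °F → (79 − 32) × 5/9 = 26.11 °C = 299.26 K.
W = η·Q_H = 0.2 × 248 = 49.60 J, so Q_C = Q_H − W = 198.4 J.
Entropy balance on the reservoirs: −Q_H/T_H = -0.4566 J/K, +Q_C/T_C = 0.6630 J/K.
ΔS_univ = −Q_H/T_H + Q_C/T_C = 0.206 J/K (> 0, since η = 0.2 < η_Carnot = 0.449).

ΔS_univ ≈ 0.206 J/K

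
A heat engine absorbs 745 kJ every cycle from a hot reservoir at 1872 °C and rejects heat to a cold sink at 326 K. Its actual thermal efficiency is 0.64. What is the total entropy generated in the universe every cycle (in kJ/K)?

ΔS_univ ≈ 0.4754 kJ/K

T_H = 1872 °C → 1872 + 273.15 = 2145.15 K.
W = η·Q_H = 0.64 × 745 = 476.8 kJ, so Q_C = Q_H − W = 268.2 kJ.
Reservoir entropy changes: ΔS_H = −Q_H/T_H = −745/2145.15 = -0.3473 kJ/K and ΔS_C = +Q_C/T_C = 268.2/326.00 = 0.8227 kJ/K.
ΔS_univ = −Q_H/T_H + Q_C/T_C = 0.4754 kJ/K (> 0, since η = 0.64 < η_Carnot = 0.848).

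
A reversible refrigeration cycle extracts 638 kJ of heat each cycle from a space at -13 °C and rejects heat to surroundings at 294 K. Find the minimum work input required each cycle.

W_in ≈ 83.0 kJ

T_C = -13 °C → -13 + 273.15 = 260.15 K.
Carnot COP: COP_R = T_C/(T_H − T_C) = 260.15/33.85 = 7.6854.
W = Q_C/COP_R = 638/7.6854 = 83.0 kJ.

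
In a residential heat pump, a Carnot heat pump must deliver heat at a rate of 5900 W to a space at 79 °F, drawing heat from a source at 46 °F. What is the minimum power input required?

Ẇ_in ≈ 361.4 W

T_H = 79 °F → (79 − 32) × 5/9 = 26.11 °C = 299.26 K.
T_C = 46 °F → (46 − 32) × 5/9 = 7.78 °C = 280.93 K.
For a reversible heat pump, COP_HP = T_H/(T_H − T_C) = 299.26/18.33 = 16.3233.
W = Q_H/COP_HP = 5900/16.3233 = 361.4 W.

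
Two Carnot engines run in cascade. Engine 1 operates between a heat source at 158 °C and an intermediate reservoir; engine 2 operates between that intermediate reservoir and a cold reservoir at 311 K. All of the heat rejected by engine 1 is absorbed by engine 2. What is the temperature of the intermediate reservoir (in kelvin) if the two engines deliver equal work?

T_H = 158 °C → 158 + 273.15 = 431.15 K.
For reversible stages Q_m = Q_H·(T_m/T_H). Setting W₁ = Q_H(1 − T_m/T_H) equal to W₂ = Q_m(1 − T_C/T_m) = Q_H·(T_m − T_C)/T_H gives T_H − T_m = T_m − T_C, so T_m = (T_H + T_C)/2 = (431.15 + 311.00)/2 = 371.1 K.

T_m ≈ 371.1 K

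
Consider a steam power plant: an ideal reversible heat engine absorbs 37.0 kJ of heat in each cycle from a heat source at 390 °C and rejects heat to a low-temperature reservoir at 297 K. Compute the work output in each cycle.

T_H = 390 °C → 390 + 273.15 = 663.15 K.
For a reversible engine, η = 1 − T_C/T_H = 1 − 297.00/663.15 = 0.5521.
W = η·Q_H = 0.5521 × 37.0 = 20.4 kJ.

W ≈ 20.4 kJ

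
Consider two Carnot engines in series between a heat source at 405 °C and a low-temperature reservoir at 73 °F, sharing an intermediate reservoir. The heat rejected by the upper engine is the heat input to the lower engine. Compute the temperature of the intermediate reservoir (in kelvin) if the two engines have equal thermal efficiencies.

T_m ≈ 448 K

T_H = 405 °C → 405 + 273.15 = 678.15 K.
T_C = 73 °F → (73 − 32) × 5/9 = 22.78 °C = 295.93 K.
Equal efficiencies require 1 − T_m/T_H = 1 − T_C/T_m, i.e. T_m/T_H = T_C/T_m, so T_m = √(T_H·T_C) = √(678.15 × 295.93) = 448 K.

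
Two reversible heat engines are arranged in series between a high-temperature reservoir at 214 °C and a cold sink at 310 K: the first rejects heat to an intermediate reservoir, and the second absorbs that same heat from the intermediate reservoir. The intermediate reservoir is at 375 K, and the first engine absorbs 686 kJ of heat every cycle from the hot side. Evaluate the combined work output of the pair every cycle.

T_H = 214 °C → 214 + 273.15 = 487.15 K.
Two reversible stages in series are equivalent to a single Carnot engine between T_H and T_C, so η_total = 1 − T_C/T_H = 1 − 310.00/487.15 = 0.3636.
W_total = η_total · Q_H = 0.3636 × 686 = 249 kJ.

W_total ≈ 249 kJ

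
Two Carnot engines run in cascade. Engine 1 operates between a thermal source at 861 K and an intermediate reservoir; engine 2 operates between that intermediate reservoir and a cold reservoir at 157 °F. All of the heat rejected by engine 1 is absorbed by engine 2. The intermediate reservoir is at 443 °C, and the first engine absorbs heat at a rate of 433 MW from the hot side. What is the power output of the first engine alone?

Ẇ₁ ≈ 72.8 MW

T_C = 157 °F → (157 − 32) × 5/9 = 69.44 °C = 342.59 K.
T_m = 443 °C → 443 + 273.15 = 716.15 K.
First-stage efficiency η₁ = 1 − T_m/T_H = 1 − 716.15/861.00 = 0.1682.
W₁ = η₁·Q_H = 0.1682 × 433 = 72.8 MW.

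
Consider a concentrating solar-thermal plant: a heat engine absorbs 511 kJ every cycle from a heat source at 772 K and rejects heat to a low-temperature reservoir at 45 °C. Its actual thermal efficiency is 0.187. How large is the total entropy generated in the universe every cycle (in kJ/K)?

T_C = 45 °C → 45 + 273.15 = 318.15 K.
W = η·Q_H = 0.187 × 511 = 95.56 kJ, so Q_C = Q_H − W = 415.4 kJ.
Reservoir entropy changes: ΔS_H = −Q_H/T_H = −511/772.00 = -0.6619 kJ/K and ΔS_C = +Q_C/T_C = 415.4/318.15 = 1.306 kJ/K.
ΔS_univ = −Q_H/T_H + Q_C/T_C = 0.6439 kJ/K (> 0, since η = 0.187 < η_Carnot = 0.588).

ΔS_univ ≈ 0.6439 kJ/K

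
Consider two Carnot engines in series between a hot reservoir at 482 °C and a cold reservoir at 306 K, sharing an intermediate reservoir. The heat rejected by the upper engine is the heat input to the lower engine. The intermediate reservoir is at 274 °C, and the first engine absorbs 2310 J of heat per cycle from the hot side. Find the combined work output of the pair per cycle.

T_H = 482 °C → 482 + 273.15 = 755.15 K.
Two reversible stages in series are equivalent to a single Carnot engine between T_H and T_C, so η_total = 1 − T_C/T_H = 1 − 306.00/755.15 = 0.5948.
W_total = η_total · Q_H = 0.5948 × 2310 = 1374 J.

W_total ≈ 1374 J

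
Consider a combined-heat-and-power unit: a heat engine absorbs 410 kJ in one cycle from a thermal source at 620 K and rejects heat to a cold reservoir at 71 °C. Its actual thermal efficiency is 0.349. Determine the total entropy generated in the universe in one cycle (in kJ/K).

T_C = 71 °C → 71 + 273.15 = 344.15 K.
W = η·Q_H = 0.349 × 410 = 143.1 kJ, so Q_C = Q_H − W = 266.9 kJ.
Entropy balance on the reservoirs: −Q_H/T_H = -0.6613 kJ/K, +Q_C/T_C = 0.7756 kJ/K.
ΔS_univ = −Q_H/T_H + Q_C/T_C = 0.1143 kJ/K (> 0, since η = 0.349 < η_Carnot = 0.445).

ΔS_univ ≈ 0.1143 kJ/K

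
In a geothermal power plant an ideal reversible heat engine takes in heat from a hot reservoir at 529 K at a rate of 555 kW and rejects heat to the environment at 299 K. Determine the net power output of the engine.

The Carnot efficiency is η = 1 − T_C/T_H = 1 − 299.00/529.00 = 0.4348.
W = η·Q_H = 0.4348 × 555 = 241.3 kW.

Ẇ ≈ 241.3 kW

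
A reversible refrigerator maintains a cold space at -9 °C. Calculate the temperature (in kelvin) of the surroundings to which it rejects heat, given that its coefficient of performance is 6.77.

T_H ≈ 303.2 K

T_C = -9 °C → -9 + 273.15 = 264.15 K.
COP_R = T_C/(T_H − T_C) ⇒ T_H = T_C·(1 + 1/COP_R) = 264.15 × (1 + 1/6.77) = 303.2 K.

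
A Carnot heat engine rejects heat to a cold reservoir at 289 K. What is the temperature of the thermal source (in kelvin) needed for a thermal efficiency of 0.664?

T_H ≈ 860 K

From η = 1 − T_C/T_H, solving for T_H gives T_H = T_C/(1 − η) = 289.00/(1 − 0.664) = 860 K.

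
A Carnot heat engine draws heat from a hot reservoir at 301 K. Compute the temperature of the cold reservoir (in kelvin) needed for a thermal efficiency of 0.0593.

T_C ≈ 283 K

From η = 1 − T_C/T_H, T_C = T_H·(1 − η) = 301.00 × (1 − 0.0593) = 283 K.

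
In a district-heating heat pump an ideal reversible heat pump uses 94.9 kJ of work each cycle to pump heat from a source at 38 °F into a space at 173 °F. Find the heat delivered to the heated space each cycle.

Q_H ≈ 445 kJ

T_H = 173 °F → (173 − 32) × 5/9 = 78.33 °C = 351.48 K.
T_C = 38 °F → (38 − 32) × 5/9 = 3.33 °C = 276.48 K.
Reversible heating COP: COP_HP = T_H/(T_H − T_C) = 351.48/75.00 = 4.6864.
Q_H = COP_HP · W = 4.6864 × 94.9 = 445 kJ.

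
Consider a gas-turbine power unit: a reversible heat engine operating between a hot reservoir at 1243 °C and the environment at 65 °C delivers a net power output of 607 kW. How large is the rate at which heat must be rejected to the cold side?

T_H = 1243 °C → 1243 + 273.15 = 1516.15 K.
T_C = 65 °C → 65 + 273.15 = 338.15 K.
Since the cycle is reversible, η = 1 − T_C/T_H = 1 − 338.15/1516.15 = 0.7770.
Since Q_C/Q_H = T_C/T_H and Q_H = W/η, Q_C = W·T_C/(T_H − T_C) = 607 × 338.15/1178.00 = 174.2 kW.

Q̇_C ≈ 174.2 kW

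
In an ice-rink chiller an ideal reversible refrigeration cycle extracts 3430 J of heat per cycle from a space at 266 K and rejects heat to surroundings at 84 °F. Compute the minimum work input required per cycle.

T_H = 84 °F → (84 − 32) × 5/9 = 28.89 °C = 302.04 K.
For a reversible refrigerator, COP_R = T_C/(T_H − T_C) = 266.00/36.04 = 7.3809.
W = Q_C/COP_R = 3430/7.3809 = 464.7 J.

W_in ≈ 464.7 J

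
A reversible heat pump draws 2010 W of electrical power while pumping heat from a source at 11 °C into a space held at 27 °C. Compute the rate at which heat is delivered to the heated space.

Q̇_H ≈ 37700 W

T_H = 27 °C → 27 + 273.15 = 300.15 K.
T_C = 11 °C → 11 + 273.15 = 284.15 K.
For a reversible heat pump, COP_HP = T_H/(T_H − T_C) = 300.15/16.00 = 18.7594.
Q_H = COP_HP · W = 18.7594 × 2010 = 37700 W.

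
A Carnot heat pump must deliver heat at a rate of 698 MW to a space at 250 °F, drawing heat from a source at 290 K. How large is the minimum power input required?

T_H = 250 °F → (250 − 32) × 5/9 = 121.11 °C = 394.26 K.
COP_HP = T_H/(T_H − T_C) = 394.26/104.26 = 3.7815.
W = Q_H/COP_HP = 698/3.7815 = 185 MW.

Ẇ_in ≈ 185 MW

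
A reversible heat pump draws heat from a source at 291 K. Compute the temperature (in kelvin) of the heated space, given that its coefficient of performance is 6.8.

COP_HP = T_H/(T_H − T_C) ⇒ T_H = T_C·COP_HP/(COP_HP − 1) = 291.00 × 6.8/(6.8 − 1) = 341.2 K.

T_H ≈ 341.2 K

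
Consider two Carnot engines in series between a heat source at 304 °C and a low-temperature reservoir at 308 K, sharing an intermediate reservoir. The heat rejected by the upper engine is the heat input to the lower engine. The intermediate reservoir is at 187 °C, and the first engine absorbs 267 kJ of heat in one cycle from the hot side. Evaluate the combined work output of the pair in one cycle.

T_H = 304 °C → 304 + 273.15 = 577.15 K.
Two reversible stages in series are equivalent to a single Carnot engine between T_H and T_C, so η_total = 1 − T_C/T_H = 1 − 308.00/577.15 = 0.4663.
W_total = η_total · Q_H = 0.4663 × 267 = 125 kJ.

W_total ≈ 125 kJ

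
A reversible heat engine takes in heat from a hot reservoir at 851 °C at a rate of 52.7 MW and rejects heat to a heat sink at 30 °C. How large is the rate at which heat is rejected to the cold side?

T_H = 851 °C → 851 + 273.15 = 1124.15 K.
T_C = 30 °C → 30 + 273.15 = 303.15 K.
η_rev = 1 − T_C/T_H = 1 − 303.15/1124.15 = 0.7303.
For a reversible cycle Q_C/Q_H = T_C/T_H, so Q_C = 52.7 × 303.15/1124.15 = 14.21 MW.

Q̇_C ≈ 14.21 MW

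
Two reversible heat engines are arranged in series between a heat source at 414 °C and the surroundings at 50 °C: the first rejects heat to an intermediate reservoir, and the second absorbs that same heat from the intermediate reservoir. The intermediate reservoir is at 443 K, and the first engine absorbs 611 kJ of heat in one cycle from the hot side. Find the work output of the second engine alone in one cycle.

W₂ ≈ 107 kJ

T_H = 414 °C → 414 + 273.15 = 687.15 K.
T_C = 50 °C → 50 + 273.15 = 323.15 K.
Heat entering the second stage: Q_m = Q_H·(T_m/T_H) = 611 × 443.00/687.15 = 394 kJ.
Second-stage efficiency η₂ = 1 − T_C/T_m = 1 − 323.15/443.00 = 0.2705, so W₂ = η₂·Q_m = 107 kJ.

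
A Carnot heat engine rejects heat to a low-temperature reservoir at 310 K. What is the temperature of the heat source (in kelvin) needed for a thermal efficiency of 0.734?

T_H ≈ 1165 K

From η = 1 − T_C/T_H, solving for T_H gives T_H = T_C/(1 − η) = 310.00/(1 − 0.734) = 1165 K.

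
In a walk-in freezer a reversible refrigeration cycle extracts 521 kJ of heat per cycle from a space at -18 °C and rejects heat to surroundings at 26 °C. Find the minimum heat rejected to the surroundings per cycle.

Q_H ≈ 611 kJ

T_H = 26 °C → 26 + 273.15 = 299.15 K.
T_C = -18 °C → -18 + 273.15 = 255.15 K.
For a reversible cycle Q_H/Q_C = T_H/T_C, so Q_H = Q_C·T_H/T_C = 521 × 299.15/255.15 = 611 kJ.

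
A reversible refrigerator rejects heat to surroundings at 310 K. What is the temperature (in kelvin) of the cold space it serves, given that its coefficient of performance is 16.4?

COP_R = T_C/(T_H − T_C) ⇒ T_C = T_H·COP_R/(1 + COP_R) = 310.00 × 16.4/(1 + 16.4) = 292.2 K.

T_C ≈ 292.2 K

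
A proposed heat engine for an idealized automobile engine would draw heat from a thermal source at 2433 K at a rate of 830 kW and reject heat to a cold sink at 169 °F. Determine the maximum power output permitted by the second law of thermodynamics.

T_C = 169 °F → (169 − 32) × 5/9 = 76.11 °C = 349.26 K.
The second-law ceiling is the Carnot efficiency, η_max = 1 − T_C/T_H = 1 − 349.26/2433.00 = 0.8564.
W_max = η_max · Q_H = 0.8564 × 830 = 710.9 kW.

Ẇ_max ≈ 710.9 kW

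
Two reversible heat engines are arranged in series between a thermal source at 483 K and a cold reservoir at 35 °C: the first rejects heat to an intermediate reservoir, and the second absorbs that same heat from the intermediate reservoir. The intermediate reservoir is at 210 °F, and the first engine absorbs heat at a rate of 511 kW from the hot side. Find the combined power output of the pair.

Ẇ_total ≈ 185.0 kW

T_C = 35 °C → 35 + 273.15 = 308.15 K.
Two reversible stages in series are equivalent to a single Carnot engine between T_H and T_C, so η_total = 1 − T_C/T_H = 1 − 308.15/483.00 = 0.3620.
W_total = η_total · Q_H = 0.3620 × 511 = 185.0 kW.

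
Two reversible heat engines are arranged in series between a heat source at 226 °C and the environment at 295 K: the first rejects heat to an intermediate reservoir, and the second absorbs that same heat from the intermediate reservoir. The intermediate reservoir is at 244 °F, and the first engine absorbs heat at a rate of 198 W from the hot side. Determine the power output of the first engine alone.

T_H = 226 °C → 226 + 273.15 = 499.15 K.
T_m = 244 °F → (244 − 32) × 5/9 = 117.78 °C = 390.93 K.
First-stage efficiency η₁ = 1 − T_m/T_H = 1 − 390.93/499.15 = 0.2168.
W₁ = η₁·Q_H = 0.2168 × 198 = 42.9 W.

Ẇ₁ ≈ 42.9 W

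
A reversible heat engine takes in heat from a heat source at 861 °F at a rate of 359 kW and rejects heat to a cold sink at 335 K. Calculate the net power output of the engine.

Ẇ ≈ 195 kW

T_H = 861 °F → (861 − 32) × 5/9 = 460.56 °C = 733.71 K.
For a reversible engine, η = 1 − T_C/T_H = 1 − 335.00/733.71 = 0.5434.
W = η·Q_H = 0.5434 × 359 = 195 kW.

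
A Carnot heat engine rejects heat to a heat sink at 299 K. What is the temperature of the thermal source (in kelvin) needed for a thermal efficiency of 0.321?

From η = 1 − T_C/T_H, solving for T_H gives T_H = T_C/(1 − η) = 299.00/(1 − 0.321) = 440 K.

T_H ≈ 440 K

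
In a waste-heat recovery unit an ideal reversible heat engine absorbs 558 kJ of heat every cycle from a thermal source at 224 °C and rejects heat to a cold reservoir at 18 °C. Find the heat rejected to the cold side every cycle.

T_H = 224 °C → 224 + 273.15 = 497.15 K.
T_C = 18 °C → 18 + 273.15 = 291.15 K.
Since the cycle is reversible, η = 1 − T_C/T_H = 1 − 291.15/497.15 = 0.4144.
For a reversible cycle Q_C/Q_H = T_C/T_H, so Q_C = 558 × 291.15/497.15 = 326.8 kJ.

Q_C ≈ 326.8 kJ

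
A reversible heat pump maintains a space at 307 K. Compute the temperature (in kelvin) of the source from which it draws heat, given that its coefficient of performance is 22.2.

T_C ≈ 293.2 K

COP_HP = T_H/(T_H − T_C) ⇒ T_C = T_H·(COP_HP − 1)/COP_HP = 307.00 × (22.2 − 1)/22.2 = 293.2 K.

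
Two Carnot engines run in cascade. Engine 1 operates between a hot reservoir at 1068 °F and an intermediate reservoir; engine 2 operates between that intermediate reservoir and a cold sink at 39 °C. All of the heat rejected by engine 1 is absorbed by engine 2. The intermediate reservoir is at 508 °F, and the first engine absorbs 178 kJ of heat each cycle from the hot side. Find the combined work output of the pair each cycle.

T_H = 1068 °F → (1068 − 32) × 5/9 = 575.56 °C = 848.71 K.
T_C = 39 °C → 39 + 273.15 = 312.15 K.
Two reversible stages in series are equivalent to a single Carnot engine between T_H and T_C, so η_total = 1 − T_C/T_H = 1 − 312.15/848.71 = 0.6322.
W_total = η_total · Q_H = 0.6322 × 178 = 113 kJ.

W_total ≈ 113 kJ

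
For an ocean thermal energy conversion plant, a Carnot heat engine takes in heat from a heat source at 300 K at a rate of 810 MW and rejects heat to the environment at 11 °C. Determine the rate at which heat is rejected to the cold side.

Q̇_C ≈ 767.2 MW

T_C = 11 °C → 11 + 273.15 = 284.15 K.
For a reversible engine, η = 1 − T_C/T_H = 1 − 284.15/300.00 = 0.0528.
For a reversible cycle Q_C/Q_H = T_C/T_H, so Q_C = 810 × 284.15/300.00 = 767.2 MW.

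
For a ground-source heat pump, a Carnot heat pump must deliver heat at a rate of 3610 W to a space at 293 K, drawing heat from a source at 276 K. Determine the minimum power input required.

Ẇ_in ≈ 209 W

COP_HP = T_H/(T_H − T_C) = 293.00/17.00 = 17.2353.
W = Q_H/COP_HP = 3610/17.2353 = 209 W.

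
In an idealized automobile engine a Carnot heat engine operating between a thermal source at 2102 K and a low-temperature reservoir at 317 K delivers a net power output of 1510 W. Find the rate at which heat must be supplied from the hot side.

Carnot efficiency: η = 1 − T_C/T_H = 1 − 317.00/2102.00 = 0.8492.
Q_H = W/η = 1510/0.8492 = 1780 W.

Q̇_H ≈ 1780 W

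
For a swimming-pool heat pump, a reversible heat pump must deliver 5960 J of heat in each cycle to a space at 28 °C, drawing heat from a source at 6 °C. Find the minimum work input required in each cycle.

T_H = 28 °C → 28 + 273.15 = 301.15 K.
T_C = 6 °C → 6 + 273.15 = 279.15 K.
Reversible heating COP: COP_HP = T_H/(T_H − T_C) = 301.15/22.00 = 13.6886.
W = Q_H/COP_HP = 5960/13.6886 = 435 J.

W_in ≈ 435 J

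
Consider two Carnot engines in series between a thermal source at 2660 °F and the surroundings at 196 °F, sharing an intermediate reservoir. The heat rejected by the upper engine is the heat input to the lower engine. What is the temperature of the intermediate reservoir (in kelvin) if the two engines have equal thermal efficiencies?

T_H = 2660 °F → (2660 − 32) × 5/9 = 1460.00 °C = 1733.15 K.
T_C = 196 °F → (196 − 32) × 5/9 = 91.11 °C = 364.26 K.
Equal efficiencies require 1 − T_m/T_H = 1 − T_C/T_m, i.e. T_m/T_H = T_C/T_m, so T_m = √(T_H·T_C) = √(1733.15 × 364.26) = 794.6 K.

T_m ≈ 794.6 K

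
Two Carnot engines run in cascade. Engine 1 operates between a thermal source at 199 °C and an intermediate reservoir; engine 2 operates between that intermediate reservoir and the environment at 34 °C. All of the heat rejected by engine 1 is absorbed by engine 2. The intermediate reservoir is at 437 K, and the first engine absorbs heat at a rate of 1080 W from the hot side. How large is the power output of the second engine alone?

T_H = 199 °C → 199 + 273.15 = 472.15 K.
T_C = 34 °C → 34 + 273.15 = 307.15 K.
Heat entering the second stage: Q_m = Q_H·(T_m/T_H) = 1080 × 437.00/472.15 = 1000 W.
Second-stage efficiency η₂ = 1 − T_C/T_m = 1 − 307.15/437.00 = 0.2971, so W₂ = η₂·Q_m = 297 W.

Ẇ₂ ≈ 297 W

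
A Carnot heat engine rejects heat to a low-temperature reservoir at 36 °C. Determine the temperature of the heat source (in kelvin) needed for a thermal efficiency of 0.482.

T_C = 36 °C → 36 + 273.15 = 309.15 K.
From η = 1 − T_C/T_H, solving for T_H gives T_H = T_C/(1 − η) = 309.15/(1 − 0.482) = 596.8 K.

T_H ≈ 596.8 K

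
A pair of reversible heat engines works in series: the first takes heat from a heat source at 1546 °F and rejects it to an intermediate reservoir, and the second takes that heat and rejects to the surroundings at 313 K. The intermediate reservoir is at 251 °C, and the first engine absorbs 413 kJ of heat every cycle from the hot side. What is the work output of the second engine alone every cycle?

W₂ ≈ 78.3 kJ

T_H = 1546 °F → (1546 − 32) × 5/9 = 841.11 °C = 1114.26 K.
T_m = 251 °C → 251 + 273.15 = 524.15 K.
Heat entering the second stage: Q_m = Q_H·(T_m/T_H) = 413 × 524.15/1114.26 = 194 kJ.
Second-stage efficiency η₂ = 1 − T_C/T_m = 1 − 313.00/524.15 = 0.4028, so W₂ = η₂·Q_m = 78.3 kJ.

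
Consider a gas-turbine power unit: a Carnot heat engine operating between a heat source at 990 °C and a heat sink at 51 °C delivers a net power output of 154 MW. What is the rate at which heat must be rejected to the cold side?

Q̇_C ≈ 53.16 MW

T_H = 990 °C → 990 + 273.15 = 1263.15 K.
T_C = 51 °C → 51 + 273.15 = 324.15 K.
For a reversible engine, η = 1 − T_C/T_H = 1 − 324.15/1263.15 = 0.7434.
Since Q_C/Q_H = T_C/T_H and Q_H = W/η, Q_C = W·T_C/(T_H − T_C) = 154 × 324.15/939.00 = 53.16 MW.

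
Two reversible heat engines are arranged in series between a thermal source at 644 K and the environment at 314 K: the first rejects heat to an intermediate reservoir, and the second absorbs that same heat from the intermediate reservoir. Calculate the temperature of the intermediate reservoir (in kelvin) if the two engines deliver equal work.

For reversible stages Q_m = Q_H·(T_m/T_H). Setting W₁ = Q_H(1 − T_m/T_H) equal to W₂ = Q_m(1 − T_C/T_m) = Q_H·(T_m − T_C)/T_H gives T_H − T_m = T_m − T_C, so T_m = (T_H + T_C)/2 = (644.00 + 314.00)/2 = 479 K.

T_m ≈ 479 K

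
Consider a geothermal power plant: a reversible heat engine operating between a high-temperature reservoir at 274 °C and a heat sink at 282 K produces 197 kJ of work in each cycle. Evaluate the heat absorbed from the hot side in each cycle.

Q_H ≈ 407 kJ

T_H = 274 °C → 274 + 273.15 = 547.15 K.
For a reversible engine, η = 1 − T_C/T_H = 1 − 282.00/547.15 = 0.4846.
Q_H = W/η = 197/0.4846 = 407 kJ.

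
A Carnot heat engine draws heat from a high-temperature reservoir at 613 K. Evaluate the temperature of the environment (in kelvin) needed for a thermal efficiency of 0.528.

T_C ≈ 289 K

From η = 1 − T_C/T_H, T_C = T_H·(1 − η) = 613.00 × (1 − 0.528) = 289 K.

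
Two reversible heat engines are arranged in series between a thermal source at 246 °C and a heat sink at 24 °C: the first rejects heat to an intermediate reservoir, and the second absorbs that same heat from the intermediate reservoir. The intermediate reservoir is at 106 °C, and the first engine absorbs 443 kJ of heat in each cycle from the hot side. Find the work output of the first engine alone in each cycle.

T_H = 246 °C → 246 + 273.15 = 519.15 K.
T_C = 24 °C → 24 + 273.15 = 297.15 K.
T_m = 106 °C → 106 + 273.15 = 379.15 K.
First-stage efficiency η₁ = 1 − T_m/T_H = 1 − 379.15/519.15 = 0.2697.
W₁ = η₁·Q_H = 0.2697 × 443 = 119.5 kJ.

W₁ ≈ 119.5 kJ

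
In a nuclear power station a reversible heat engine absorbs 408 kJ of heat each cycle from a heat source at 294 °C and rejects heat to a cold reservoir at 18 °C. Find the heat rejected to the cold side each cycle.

Q_C ≈ 209.4 kJ

T_H = 294 °C → 294 + 273.15 = 567.15 K.
T_C = 18 °C → 18 + 273.15 = 291.15 K.
The Carnot efficiency is η = 1 − T_C/T_H = 1 − 291.15/567.15 = 0.4866.
For a reversible cycle Q_C/Q_H = T_C/T_H, so Q_C = 408 × 291.15/567.15 = 209.4 kJ.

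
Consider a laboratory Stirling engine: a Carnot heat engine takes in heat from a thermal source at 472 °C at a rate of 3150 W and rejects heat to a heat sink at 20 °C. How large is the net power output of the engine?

T_H = 472 °C → 472 + 273.15 = 745.15 K.
T_C = 20 °C → 20 + 273.15 = 293.15 K.
For a reversible engine, η = 1 − T_C/T_H = 1 − 293.15/745.15 = 0.6066.
W = η·Q_H = 0.6066 × 3150 = 1911 W.

Ẇ ≈ 1911 W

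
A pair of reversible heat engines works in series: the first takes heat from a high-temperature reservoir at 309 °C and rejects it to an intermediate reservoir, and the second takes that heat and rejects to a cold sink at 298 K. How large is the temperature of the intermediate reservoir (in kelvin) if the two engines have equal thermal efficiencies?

T_m ≈ 417 K

T_H = 309 °C → 309 + 273.15 = 582.15 K.
Equal efficiencies require 1 − T_m/T_H = 1 − T_C/T_m, i.e. T_m/T_H = T_C/T_m, so T_m = √(T_H·T_C) = √(582.15 × 298.00) = 417 K.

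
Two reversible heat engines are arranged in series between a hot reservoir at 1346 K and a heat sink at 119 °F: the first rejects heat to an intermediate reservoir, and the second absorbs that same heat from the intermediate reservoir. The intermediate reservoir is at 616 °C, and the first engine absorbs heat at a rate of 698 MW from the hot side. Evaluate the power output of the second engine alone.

T_C = 119 °F → (119 − 32) × 5/9 = 48.33 °C = 321.48 K.
T_m = 616 °C → 616 + 273.15 = 889.15 K.
Heat entering the second stage: Q_m = Q_H·(T_m/T_H) = 698 × 889.15/1346.00 = 461.1 MW.
Second-stage efficiency η₂ = 1 − T_C/T_m = 1 − 321.48/889.15 = 0.6384, so W₂ = η₂·Q_m = 294.4 MW.

Ẇ₂ ≈ 294.4 MW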